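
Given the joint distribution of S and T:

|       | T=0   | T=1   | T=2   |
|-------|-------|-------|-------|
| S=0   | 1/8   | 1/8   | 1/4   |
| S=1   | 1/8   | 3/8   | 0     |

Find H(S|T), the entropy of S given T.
Marginal P(T) (column sums):
  P(T=0) = 1/8 + 1/8 = 1/4
  P(T=1) = 1/8 + 3/8 = 1/2
  P(T=2) = 1/4 + 0 = 1/4

H(S|T) = -Σ P(S,T)·log₂ P(S|T), where P(S|T) = P(S,T) / P(T)
  (cells with P(S,T) = 0 contribute 0)
  (S=0,T=0): P(S|T) = (1/8)/(1/4) = 1/2;  -(1/8)·log₂(1/2) = 0.1250
  (S=0,T=1): P(S|T) = (1/8)/(1/2) = 1/4;  -(1/8)·log₂(1/4) = 0.2500
  (S=0,T=2): P(S|T) = (1/4)/(1/4) = 1;  -(1/4)·log₂(1) = 0.0000
  (S=1,T=0): P(S|T) = (1/8)/(1/4) = 1/2;  -(1/8)·log₂(1/2) = 0.1250
  (S=1,T=1): P(S|T) = (3/8)/(1/2) = 3/4;  -(3/8)·log₂(3/4) = 0.1556
H(S|T) = 0.1250 + 0.2500 + 0.0000 + 0.1250 + 0.1556
  = 0.6556 bits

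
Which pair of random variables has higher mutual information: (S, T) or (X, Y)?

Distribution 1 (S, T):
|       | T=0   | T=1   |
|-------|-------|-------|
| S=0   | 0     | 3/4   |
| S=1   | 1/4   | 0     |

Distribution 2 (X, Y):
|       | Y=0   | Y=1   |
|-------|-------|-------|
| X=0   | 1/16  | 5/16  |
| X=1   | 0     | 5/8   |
Distribution 1 (S, T):
Marginal P(S) (row sums):
  P(S=0) = 0 + 3/4 = 3/4
  P(S=1) = 1/4 + 0 = 1/4
Marginal P(T) (column sums):
  P(T=0) = 0 + 1/4 = 1/4
  P(T=1) = 3/4 + 0 = 3/4

H(S) = -[(3/4)·log₂(3/4) + (1/4)·log₂(1/4)]
  = 0.3113 + 0.5000
  = 0.8113 bits
H(T) = -[(1/4)·log₂(1/4) + (3/4)·log₂(3/4)]
  = 0.5000 + 0.3113
  = 0.8113 bits
H(S,T) = -[(3/4)·log₂(3/4) + (1/4)·log₂(1/4)]
  = 0.3113 + 0.5000
  = 0.8113 bits

I(S;T) = H(S) + H(T) - H(S,T)
  = 0.8113 + 0.8113 - 0.8113
  = 0.8113 bits

Distribution 2 (X, Y):
Marginal P(X) (row sums):
  P(X=0) = 1/16 + 5/16 = 3/8
  P(X=1) = 0 + 5/8 = 5/8
Marginal P(Y) (column sums):
  P(Y=0) = 1/16 + 0 = 1/16
  P(Y=1) = 5/16 + 5/8 = 15/16

H(X) = -[(3/8)·log₂(3/8) + (5/8)·log₂(5/8)]
  = 0.5306 + 0.4238
  = 0.9544 bits
H(Y) = -[(1/16)·log₂(1/16) + (15/16)·log₂(15/16)]
  = 0.2500 + 0.0873
  = 0.3373 bits
H(X,Y) = -[(1/16)·log₂(1/16) + (5/16)·log₂(5/16) + (5/8)·log₂(5/8)]
  = 0.2500 + 0.5244 + 0.4238
  = 1.1982 bits

I(X;Y) = H(X) + H(Y) - H(X,Y)
  = 0.9544 + 0.3373 - 1.1982
  = 0.0935 bits

I(S;T) = 0.8113 bits > I(X;Y) = 0.0935 bits, so (S, T) has the higher mutual information (stronger dependence).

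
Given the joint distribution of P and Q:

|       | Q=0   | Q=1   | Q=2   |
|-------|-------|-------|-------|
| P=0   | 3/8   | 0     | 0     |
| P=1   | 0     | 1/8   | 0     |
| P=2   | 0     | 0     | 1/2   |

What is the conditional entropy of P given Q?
Marginal P(Q) (column sums):
  P(Q=0) = 3/8 + 0 + 0 = 3/8
  P(Q=1) = 0 + 1/8 + 0 = 1/8
  P(Q=2) = 0 + 0 + 1/2 = 1/2

H(P|Q) = -Σ P(P,Q)·log₂ P(P|Q), where P(P|Q) = P(P,Q) / P(Q)
  (cells with P(P,Q) = 0 contribute 0)
  (P=0,Q=0): P(P|Q) = (3/8)/(3/8) = 1;  -(3/8)·log₂(1) = 0.0000
  (P=1,Q=1): P(P|Q) = (1/8)/(1/8) = 1;  -(1/8)·log₂(1) = 0.0000
  (P=2,Q=2): P(P|Q) = (1/2)/(1/2) = 1;  -(1/2)·log₂(1) = 0.0000
H(P|Q) = 0.0000 + 0.0000 + 0.0000
  = 0.0000 bits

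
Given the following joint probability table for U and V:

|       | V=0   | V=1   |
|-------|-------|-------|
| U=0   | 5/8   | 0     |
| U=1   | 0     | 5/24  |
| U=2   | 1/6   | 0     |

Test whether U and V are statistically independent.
Marginal P(U) (row sums):
  P(U=0) = 5/8 + 0 = 5/8
  P(U=1) = 0 + 5/24 = 5/24
  P(U=2) = 1/6 + 0 = 1/6
Marginal P(V) (column sums):
  P(V=0) = 5/8 + 0 + 1/6 = 19/24
  P(V=1) = 0 + 5/24 + 0 = 5/24

U and V are independent iff P(U=i,V=j) = P(U=i)·P(V=j) for every cell.
  P(U=0)·P(V=0) = 5/8 × 19/24 = 95/192, but P(U=0,V=0) = 5/8 ✗

No, U and V are not independent. Quantitatively, I(U;V) > 0:

H(U) = -[(5/8)·log₂(5/8) + (5/24)·log₂(5/24) + (1/6)·log₂(1/6)]
  = 0.4238 + 0.4715 + 0.4308
  = 1.3261 bits
H(V) = -[(19/24)·log₂(19/24) + (5/24)·log₂(5/24)]
  = 0.2668 + 0.4715
  = 0.7383 bits
H(U,V) = -[(5/8)·log₂(5/8) + (5/24)·log₂(5/24) + (1/6)·log₂(1/6)]
  = 0.4238 + 0.4715 + 0.4308
  = 1.3261 bits
I(U;V) = H(U) + H(V) - H(U,V) = 1.3261 + 0.7383 - 1.3261 = 0.7383 bits > 0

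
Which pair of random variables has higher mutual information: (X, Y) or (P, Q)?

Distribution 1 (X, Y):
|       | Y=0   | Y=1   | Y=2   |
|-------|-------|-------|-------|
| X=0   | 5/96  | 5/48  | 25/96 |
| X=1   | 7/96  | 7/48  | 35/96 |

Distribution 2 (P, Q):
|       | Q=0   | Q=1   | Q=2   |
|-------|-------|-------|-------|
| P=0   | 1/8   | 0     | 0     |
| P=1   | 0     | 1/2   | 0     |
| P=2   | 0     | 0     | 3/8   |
Distribution 1 (X, Y):
Marginal P(X) (row sums):
  P(X=0) = 5/96 + 5/48 + 25/96 = 5/12
  P(X=1) = 7/96 + 7/48 + 35/96 = 7/12
Marginal P(Y) (column sums):
  P(Y=0) = 5/96 + 7/96 = 1/8
  P(Y=1) = 5/48 + 7/48 = 1/4
  P(Y=2) = 25/96 + 35/96 = 5/8

H(X) = -[(5/12)·log₂(5/12) + (7/12)·log₂(7/12)]
  = 0.5263 + 0.4536
  = 0.9799 bits
H(Y) = -[(1/8)·log₂(1/8) + (1/4)·log₂(1/4) + (5/8)·log₂(5/8)]
  = 0.3750 + 0.5000 + 0.4238
  = 1.2988 bits
H(X,Y) = -[(5/96)·log₂(5/96) + (5/48)·log₂(5/48) + (25/96)·log₂(25/96) + (7/96)·log₂(7/96) + (7/48)·log₂(7/48) + (35/96)·log₂(35/96)]
  = 0.2220 + 0.3399 + 0.5055 + 0.2755 + 0.4051 + 0.5307
  = 2.2787 bits

I(X;Y) = H(X) + H(Y) - H(X,Y)
  = 0.9799 + 1.2988 - 2.2787
  = 0.0000 bits

Distribution 2 (P, Q):
Marginal P(P) (row sums):
  P(P=0) = 1/8 + 0 + 0 = 1/8
  P(P=1) = 0 + 1/2 + 0 = 1/2
  P(P=2) = 0 + 0 + 3/8 = 3/8
Marginal P(Q) (column sums):
  P(Q=0) = 1/8 + 0 + 0 = 1/8
  P(Q=1) = 0 + 1/2 + 0 = 1/2
  P(Q=2) = 0 + 0 + 3/8 = 3/8

H(P) = -[(1/8)·log₂(1/8) + (1/2)·log₂(1/2) + (3/8)·log₂(3/8)]
  = 0.3750 + 0.5000 + 0.5306
  = 1.4056 bits
H(Q) = -[(1/8)·log₂(1/8) + (1/2)·log₂(1/2) + (3/8)·log₂(3/8)]
  = 0.3750 + 0.5000 + 0.5306
  = 1.4056 bits
H(P,Q) = -[(1/8)·log₂(1/8) + (1/2)·log₂(1/2) + (3/8)·log₂(3/8)]
  = 0.3750 + 0.5000 + 0.5306
  = 1.4056 bits

I(P;Q) = H(P) + H(Q) - H(P,Q)
  = 1.4056 + 1.4056 - 1.4056
  = 1.4056 bits

I(P;Q) = 1.4056 bits > I(X;Y) = 0.0000 bits, so (P, Q) has the higher mutual information (stronger dependence).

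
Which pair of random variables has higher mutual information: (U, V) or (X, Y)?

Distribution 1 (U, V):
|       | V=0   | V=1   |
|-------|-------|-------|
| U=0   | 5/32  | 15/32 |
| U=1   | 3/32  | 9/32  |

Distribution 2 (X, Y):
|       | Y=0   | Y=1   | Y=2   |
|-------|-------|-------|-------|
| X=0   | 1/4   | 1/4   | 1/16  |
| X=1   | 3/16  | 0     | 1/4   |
Distribution 1 (U, V):
Marginal P(U) (row sums):
  P(U=0) = 5/32 + 15/32 = 5/8
  P(U=1) = 3/32 + 9/32 = 3/8
Marginal P(V) (column sums):
  P(V=0) = 5/32 + 3/32 = 1/4
  P(V=1) = 15/32 + 9/32 = 3/4

H(U) = -[(5/8)·log₂(5/8) + (3/8)·log₂(3/8)]
  = 0.4238 + 0.5306
  = 0.9544 bits
H(V) = -[(1/4)·log₂(1/4) + (3/4)·log₂(3/4)]
  = 0.5000 + 0.3113
  = 0.8113 bits
H(U,V) = -[(5/32)·log₂(5/32) + (15/32)·log₂(15/32) + (3/32)·log₂(3/32) + (9/32)·log₂(9/32)]
  = 0.4184 + 0.5124 + 0.3202 + 0.5147
  = 1.7657 bits

I(U;V) = H(U) + H(V) - H(U,V)
  = 0.9544 + 0.8113 - 1.7657
  = 0.0000 bits

Distribution 2 (X, Y):
Marginal P(X) (row sums):
  P(X=0) = 1/4 + 1/4 + 1/16 = 9/16
  P(X=1) = 3/16 + 0 + 1/4 = 7/16
Marginal P(Y) (column sums):
  P(Y=0) = 1/4 + 3/16 = 7/16
  P(Y=1) = 1/4 + 0 = 1/4
  P(Y=2) = 1/16 + 1/4 = 5/16

H(X) = -[(9/16)·log₂(9/16) + (7/16)·log₂(7/16)]
  = 0.4669 + 0.5218
  = 0.9887 bits
H(Y) = -[(7/16)·log₂(7/16) + (1/4)·log₂(1/4) + (5/16)·log₂(5/16)]
  = 0.5218 + 0.5000 + 0.5244
  = 1.5462 bits
H(X,Y) = -[(1/4)·log₂(1/4) + (1/4)·log₂(1/4) + (1/16)·log₂(1/16) + (3/16)·log₂(3/16) + (1/4)·log₂(1/4)]
  = 0.5000 + 0.5000 + 0.2500 + 0.4528 + 0.5000
  = 2.2028 bits

I(X;Y) = H(X) + H(Y) - H(X,Y)
  = 0.9887 + 1.5462 - 2.2028
  = 0.3321 bits

I(X;Y) = 0.3321 bits > I(U;V) = 0.0000 bits, so (X, Y) has the higher mutual information (stronger dependence).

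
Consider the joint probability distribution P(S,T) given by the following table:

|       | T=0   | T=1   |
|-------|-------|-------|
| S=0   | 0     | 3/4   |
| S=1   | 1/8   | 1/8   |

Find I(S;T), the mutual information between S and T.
Marginal P(S) (row sums):
  P(S=0) = 0 + 3/4 = 3/4
  P(S=1) = 1/8 + 1/8 = 1/4
Marginal P(T) (column sums):
  P(T=0) = 0 + 1/8 = 1/8
  P(T=1) = 3/4 + 1/8 = 7/8

H(S) = -[(3/4)·log₂(3/4) + (1/4)·log₂(1/4)]
  = 0.3113 + 0.5000
  = 0.8113 bits
H(T) = -[(1/8)·log₂(1/8) + (7/8)·log₂(7/8)]
  = 0.3750 + 0.1686
  = 0.5436 bits
H(S,T) = -[(3/4)·log₂(3/4) + (1/8)·log₂(1/8) + (1/8)·log₂(1/8)]
  = 0.3113 + 0.3750 + 0.3750
  = 1.0613 bits

I(S;T) = H(S) + H(T) - H(S,T)
  = 0.8113 + 0.5436 - 1.0613
  = 0.2936 bits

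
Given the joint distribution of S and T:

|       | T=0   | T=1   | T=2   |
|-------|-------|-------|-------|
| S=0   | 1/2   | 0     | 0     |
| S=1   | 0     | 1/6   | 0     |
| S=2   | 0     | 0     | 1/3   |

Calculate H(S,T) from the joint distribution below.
H(S,T) = -Σ P(S,T) log₂ P(S,T), summed over the non-zero cells:
H(S,T) = -[(1/2)·log₂(1/2) + (1/6)·log₂(1/6) + (1/3)·log₂(1/3)]
  = 0.5000 + 0.4308 + 0.5283
  = 1.4591 bits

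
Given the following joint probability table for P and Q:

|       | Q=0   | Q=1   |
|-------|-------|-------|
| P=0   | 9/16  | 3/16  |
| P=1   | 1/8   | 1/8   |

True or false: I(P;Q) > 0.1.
Marginal P(P) (row sums):
  P(P=0) = 9/16 + 3/16 = 3/4
  P(P=1) = 1/8 + 1/8 = 1/4
Marginal P(Q) (column sums):
  P(Q=0) = 9/16 + 1/8 = 11/16
  P(Q=1) = 3/16 + 1/8 = 5/16

H(P) = -[(3/4)·log₂(3/4) + (1/4)·log₂(1/4)]
  = 0.3113 + 0.5000
  = 0.8113 bits
H(Q) = -[(11/16)·log₂(11/16) + (5/16)·log₂(5/16)]
  = 0.3716 + 0.5244
  = 0.8960 bits
H(P,Q) = -[(9/16)·log₂(9/16) + (3/16)·log₂(3/16) + (1/8)·log₂(1/8) + (1/8)·log₂(1/8)]
  = 0.4669 + 0.4528 + 0.3750 + 0.3750
  = 1.6697 bits

I(P;Q) = H(P) + H(Q) - H(P,Q)
  = 0.8113 + 0.8960 - 1.6697
  = 0.0376 bits

False. I(P;Q) = 0.0376 bits, which is ≤ 0.1 bits.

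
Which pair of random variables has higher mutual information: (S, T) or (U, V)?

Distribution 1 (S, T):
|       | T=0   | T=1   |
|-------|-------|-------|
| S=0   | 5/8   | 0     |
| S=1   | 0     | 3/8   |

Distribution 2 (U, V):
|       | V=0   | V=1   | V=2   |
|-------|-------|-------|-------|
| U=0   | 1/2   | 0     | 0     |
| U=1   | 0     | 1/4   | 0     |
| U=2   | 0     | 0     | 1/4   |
Distribution 1 (S, T):
Marginal P(S) (row sums):
  P(S=0) = 5/8 + 0 = 5/8
  P(S=1) = 0 + 3/8 = 3/8
Marginal P(T) (column sums):
  P(T=0) = 5/8 + 0 = 5/8
  P(T=1) = 0 + 3/8 = 3/8

H(S) = -[(5/8)·log₂(5/8) + (3/8)·log₂(3/8)]
  = 0.4238 + 0.5306
  = 0.9544 bits
H(T) = -[(5/8)·log₂(5/8) + (3/8)·log₂(3/8)]
  = 0.4238 + 0.5306
  = 0.9544 bits
H(S,T) = -[(5/8)·log₂(5/8) + (3/8)·log₂(3/8)]
  = 0.4238 + 0.5306
  = 0.9544 bits

I(S;T) = H(S) + H(T) - H(S,T)
  = 0.9544 + 0.9544 - 0.9544
  = 0.9544 bits

Distribution 2 (U, V):
Marginal P(U) (row sums):
  P(U=0) = 1/2 + 0 + 0 = 1/2
  P(U=1) = 0 + 1/4 + 0 = 1/4
  P(U=2) = 0 + 0 + 1/4 = 1/4
Marginal P(V) (column sums):
  P(V=0) = 1/2 + 0 + 0 = 1/2
  P(V=1) = 0 + 1/4 + 0 = 1/4
  P(V=2) = 0 + 0 + 1/4 = 1/4

H(U) = -[(1/2)·log₂(1/2) + (1/4)·log₂(1/4) + (1/4)·log₂(1/4)]
  = 0.5000 + 0.5000 + 0.5000
  = 1.5000 bits
H(V) = -[(1/2)·log₂(1/2) + (1/4)·log₂(1/4) + (1/4)·log₂(1/4)]
  = 0.5000 + 0.5000 + 0.5000
  = 1.5000 bits
H(U,V) = -[(1/2)·log₂(1/2) + (1/4)·log₂(1/4) + (1/4)·log₂(1/4)]
  = 0.5000 + 0.5000 + 0.5000
  = 1.5000 bits

I(U;V) = H(U) + H(V) - H(U,V)
  = 1.5000 + 1.5000 - 1.5000
  = 1.5000 bits

I(U;V) = 1.5000 bits > I(S;T) = 0.9544 bits, so (U, V) has the higher mutual information (stronger dependence).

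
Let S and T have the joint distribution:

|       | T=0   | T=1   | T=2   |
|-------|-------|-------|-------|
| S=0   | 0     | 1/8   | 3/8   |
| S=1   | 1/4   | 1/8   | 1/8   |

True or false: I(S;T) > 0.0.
Marginal P(S) (row sums):
  P(S=0) = 0 + 1/8 + 3/8 = 1/2
  P(S=1) = 1/4 + 1/8 + 1/8 = 1/2
Marginal P(T) (column sums):
  P(T=0) = 0 + 1/4 = 1/4
  P(T=1) = 1/8 + 1/8 = 1/4
  P(T=2) = 3/8 + 1/8 = 1/2

H(S) = -[(1/2)·log₂(1/2) + (1/2)·log₂(1/2)]
  = 0.5000 + 0.5000
  = 1.0000 bits
H(T) = -[(1/4)·log₂(1/4) + (1/4)·log₂(1/4) + (1/2)·log₂(1/2)]
  = 0.5000 + 0.5000 + 0.5000
  = 1.5000 bits
H(S,T) = -[(1/8)·log₂(1/8) + (3/8)·log₂(3/8) + (1/4)·log₂(1/4) + (1/8)·log₂(1/8) + (1/8)·log₂(1/8)]
  = 0.3750 + 0.5306 + 0.5000 + 0.3750 + 0.3750
  = 2.1556 bits

I(S;T) = H(S) + H(T) - H(S,T)
  = 1.0000 + 1.5000 - 2.1556
  = 0.3444 bits

True. I(S;T) = 0.3444 bits, which is > 0.0 bits.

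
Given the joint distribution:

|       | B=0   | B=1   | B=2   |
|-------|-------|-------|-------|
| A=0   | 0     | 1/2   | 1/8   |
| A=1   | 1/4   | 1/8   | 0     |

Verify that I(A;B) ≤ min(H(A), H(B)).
Marginal P(A) (row sums):
  P(A=0) = 0 + 1/2 + 1/8 = 5/8
  P(A=1) = 1/4 + 1/8 + 0 = 3/8
Marginal P(B) (column sums):
  P(B=0) = 0 + 1/4 = 1/4
  P(B=1) = 1/2 + 1/8 = 5/8
  P(B=2) = 1/8 + 0 = 1/8

H(A) = -[(5/8)·log₂(5/8) + (3/8)·log₂(3/8)]
  = 0.4238 + 0.5306
  = 0.9544 bits
H(B) = -[(1/4)·log₂(1/4) + (5/8)·log₂(5/8) + (1/8)·log₂(1/8)]
  = 0.5000 + 0.4238 + 0.3750
  = 1.2988 bits
H(A,B) = -[(1/2)·log₂(1/2) + (1/8)·log₂(1/8) + (1/4)·log₂(1/4) + (1/8)·log₂(1/8)]
  = 0.5000 + 0.3750 + 0.5000 + 0.3750
  = 1.7500 bits

I(A;B) = H(A) + H(B) - H(A,B)
  = 0.9544 + 1.2988 - 1.7500
  = 0.5032 bits

min(H(A), H(B)) = min(0.9544, 1.2988) = 0.9544 bits
Since 0.5032 ≤ 0.9544, the bound is satisfied ✓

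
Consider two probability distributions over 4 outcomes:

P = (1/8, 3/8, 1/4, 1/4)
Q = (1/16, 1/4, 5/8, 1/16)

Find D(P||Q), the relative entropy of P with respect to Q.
D(P||Q) = Σ P(i) log₂(P(i)/Q(i))
  i=0: (1/8) × log₂((1/8)/(1/16)) = (1/8) × log₂(2) = 0.1250
  i=1: (3/8) × log₂((3/8)/(1/4)) = (3/8) × log₂(3/2) = 0.2194
  i=2: (1/4) × log₂((1/4)/(5/8)) = (1/4) × log₂(2/5) = -0.3305
  i=3: (1/4) × log₂((1/4)/(1/16)) = (1/4) × log₂(4) = 0.5000
D(P||Q) = 0.1250 + 0.2194 - 0.3305 + 0.5000
  = 0.5139 bits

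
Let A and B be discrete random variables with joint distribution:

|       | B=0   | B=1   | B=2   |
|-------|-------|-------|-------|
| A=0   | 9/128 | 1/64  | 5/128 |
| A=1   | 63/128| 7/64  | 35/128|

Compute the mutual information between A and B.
Marginal P(A) (row sums):
  P(A=0) = 9/128 + 1/64 + 5/128 = 1/8
  P(A=1) = 63/128 + 7/64 + 35/128 = 7/8
Marginal P(B) (column sums):
  P(B=0) = 9/128 + 63/128 = 9/16
  P(B=1) = 1/64 + 7/64 = 1/8
  P(B=2) = 5/128 + 35/128 = 5/16

H(A) = -[(1/8)·log₂(1/8) + (7/8)·log₂(7/8)]
  = 0.3750 + 0.1686
  = 0.5436 bits
H(B) = -[(9/16)·log₂(9/16) + (1/8)·log₂(1/8) + (5/16)·log₂(5/16)]
  = 0.4669 + 0.3750 + 0.5244
  = 1.3663 bits
H(A,B) = -[(9/128)·log₂(9/128) + (1/64)·log₂(1/64) + (5/128)·log₂(5/128) + (63/128)·log₂(63/128) + (7/64)·log₂(7/64) + (35/128)·log₂(35/128)]
  = 0.2693 + 0.0938 + 0.1827 + 0.5034 + 0.3492 + 0.5115
  = 1.9099 bits

I(A;B) = H(A) + H(B) - H(A,B)
  = 0.5436 + 1.3663 - 1.9099
  = 0.0000 bits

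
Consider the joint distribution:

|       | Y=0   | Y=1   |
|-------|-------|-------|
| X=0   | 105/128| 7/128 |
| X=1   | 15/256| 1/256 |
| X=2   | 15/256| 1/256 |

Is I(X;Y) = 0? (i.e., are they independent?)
Marginal P(X) (row sums):
  P(X=0) = 105/128 + 7/128 = 7/8
  P(X=1) = 15/256 + 1/256 = 1/16
  P(X=2) = 15/256 + 1/256 = 1/16
Marginal P(Y) (column sums):
  P(Y=0) = 105/128 + 15/256 + 15/256 = 15/16
  P(Y=1) = 7/128 + 1/256 + 1/256 = 1/16

X and Y are independent iff P(X=i,Y=j) = P(X=i)·P(Y=j) for every cell.
  P(X=0)·P(Y=0) = 7/8 × 15/16 = 105/128 = P(X=0,Y=0) ✓
  P(X=0)·P(Y=1) = 7/8 × 1/16 = 7/128 = P(X=0,Y=1) ✓
  P(X=1)·P(Y=0) = 1/16 × 15/16 = 15/256 = P(X=1,Y=0) ✓
  P(X=1)·P(Y=1) = 1/16 × 1/16 = 1/256 = P(X=1,Y=1) ✓
  P(X=2)·P(Y=0) = 1/16 × 15/16 = 15/256 = P(X=2,Y=0) ✓
  P(X=2)·P(Y=1) = 1/16 × 1/16 = 1/256 = P(X=2,Y=1) ✓

Yes, X and Y are independent: every cell factors, so I(X;Y) = 0 bits.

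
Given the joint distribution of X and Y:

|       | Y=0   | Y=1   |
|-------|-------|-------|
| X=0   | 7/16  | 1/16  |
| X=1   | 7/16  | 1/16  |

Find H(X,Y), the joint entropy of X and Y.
H(X,Y) = -Σ P(X,Y) log₂ P(X,Y), summed over the non-zero cells:
H(X,Y) = -[(7/16)·log₂(7/16) + (1/16)·log₂(1/16) + (7/16)·log₂(7/16) + (1/16)·log₂(1/16)]
  = 0.5218 + 0.2500 + 0.5218 + 0.2500
  = 1.5436 bits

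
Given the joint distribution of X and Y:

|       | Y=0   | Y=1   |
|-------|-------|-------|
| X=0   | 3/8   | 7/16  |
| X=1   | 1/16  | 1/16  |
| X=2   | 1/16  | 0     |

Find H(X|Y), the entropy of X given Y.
Marginal P(Y) (column sums):
  P(Y=0) = 3/8 + 1/16 + 1/16 = 1/2
  P(Y=1) = 7/16 + 1/16 + 0 = 1/2

H(X|Y) = -Σ P(X,Y)·log₂ P(X|Y), where P(X|Y) = P(X,Y) / P(Y)
  (cells with P(X,Y) = 0 contribute 0)
  (X=0,Y=0): P(X|Y) = (3/8)/(1/2) = 3/4;  -(3/8)·log₂(3/4) = 0.1556
  (X=0,Y=1): P(X|Y) = (7/16)/(1/2) = 7/8;  -(7/16)·log₂(7/8) = 0.0843
  (X=1,Y=0): P(X|Y) = (1/16)/(1/2) = 1/8;  -(1/16)·log₂(1/8) = 0.1875
  (X=1,Y=1): P(X|Y) = (1/16)/(1/2) = 1/8;  -(1/16)·log₂(1/8) = 0.1875
  (X=2,Y=0): P(X|Y) = (1/16)/(1/2) = 1/8;  -(1/16)·log₂(1/8) = 0.1875
H(X|Y) = 0.1556 + 0.0843 + 0.1875 + 0.1875 + 0.1875
  = 0.8024 bits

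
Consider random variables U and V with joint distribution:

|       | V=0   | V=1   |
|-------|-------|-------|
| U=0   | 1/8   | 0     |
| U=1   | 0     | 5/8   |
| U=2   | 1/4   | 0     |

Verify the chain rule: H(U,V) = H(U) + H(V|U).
Left side:
H(U,V) = -[(1/8)·log₂(1/8) + (5/8)·log₂(5/8) + (1/4)·log₂(1/4)]
  = 0.3750 + 0.4238 + 0.5000
  = 1.2988 bits

Right side:
Marginal P(U) (row sums):
  P(U=0) = 1/8 + 0 = 1/8
  P(U=1) = 0 + 5/8 = 5/8
  P(U=2) = 1/4 + 0 = 1/4
H(U) = -[(1/8)·log₂(1/8) + (5/8)·log₂(5/8) + (1/4)·log₂(1/4)]
  = 0.3750 + 0.4238 + 0.5000
  = 1.2988 bits
H(V|U) = -Σ P(U,V)·log₂ P(V|U), where P(V|U) = P(U,V) / P(U)
  (cells with P(U,V) = 0 contribute 0)
  (U=0,V=0): P(V|U) = (1/8)/(1/8) = 1;  -(1/8)·log₂(1) = 0.0000
  (U=1,V=1): P(V|U) = (5/8)/(5/8) = 1;  -(5/8)·log₂(1) = 0.0000
  (U=2,V=0): P(V|U) = (1/4)/(1/4) = 1;  -(1/4)·log₂(1) = 0.0000
H(V|U) = 0.0000 + 0.0000 + 0.0000
  = 0.0000 bits
H(U) + H(V|U) = 1.2988 + 0.0000 = 1.2988 bits

Both sides equal 1.2988 bits, so the chain rule holds ✓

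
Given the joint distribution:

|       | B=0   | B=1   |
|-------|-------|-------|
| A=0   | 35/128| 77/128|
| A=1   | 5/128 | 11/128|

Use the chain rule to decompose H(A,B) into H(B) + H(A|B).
By the chain rule: H(A,B) = H(B) + H(A|B)

Marginal P(B) (column sums):
  P(B=0) = 35/128 + 5/128 = 5/16
  P(B=1) = 77/128 + 11/128 = 11/16
H(B) = -[(5/16)·log₂(5/16) + (11/16)·log₂(11/16)]
  = 0.5244 + 0.3716
  = 0.8960 bits
H(A|B) = -Σ P(A,B)·log₂ P(A|B), where P(A|B) = P(A,B) / P(B)
  (A=0,B=0): P(A|B) = (35/128)/(5/16) = 7/8;  -(35/128)·log₂(7/8) = 0.0527
  (A=0,B=1): P(A|B) = (77/128)/(11/16) = 7/8;  -(77/128)·log₂(7/8) = 0.1159
  (A=1,B=0): P(A|B) = (5/128)/(5/16) = 1/8;  -(5/128)·log₂(1/8) = 0.1172
  (A=1,B=1): P(A|B) = (11/128)/(11/16) = 1/8;  -(11/128)·log₂(1/8) = 0.2578
H(A|B) = 0.0527 + 0.1159 + 0.1172 + 0.2578
  = 0.5436 bits

H(A,B) = H(B) + H(A|B) = 0.8960 + 0.5436 = 1.4396 bits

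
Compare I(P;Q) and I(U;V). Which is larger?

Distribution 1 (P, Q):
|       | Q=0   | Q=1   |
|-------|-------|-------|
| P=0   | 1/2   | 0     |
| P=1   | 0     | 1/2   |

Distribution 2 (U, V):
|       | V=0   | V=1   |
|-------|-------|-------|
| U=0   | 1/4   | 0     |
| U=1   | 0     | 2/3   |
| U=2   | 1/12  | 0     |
Distribution 1 (P, Q):
Marginal P(P) (row sums):
  P(P=0) = 1/2 + 0 = 1/2
  P(P=1) = 0 + 1/2 = 1/2
Marginal P(Q) (column sums):
  P(Q=0) = 1/2 + 0 = 1/2
  P(Q=1) = 0 + 1/2 = 1/2

H(P) = -[(1/2)·log₂(1/2) + (1/2)·log₂(1/2)]
  = 0.5000 + 0.5000
  = 1.0000 bits
H(Q) = -[(1/2)·log₂(1/2) + (1/2)·log₂(1/2)]
  = 0.5000 + 0.5000
  = 1.0000 bits
H(P,Q) = -[(1/2)·log₂(1/2) + (1/2)·log₂(1/2)]
  = 0.5000 + 0.5000
  = 1.0000 bits

I(P;Q) = H(P) + H(Q) - H(P,Q)
  = 1.0000 + 1.0000 - 1.0000
  = 1.0000 bits

Distribution 2 (U, V):
Marginal P(U) (row sums):
  P(U=0) = 1/4 + 0 = 1/4
  P(U=1) = 0 + 2/3 = 2/3
  P(U=2) = 1/12 + 0 = 1/12
Marginal P(V) (column sums):
  P(V=0) = 1/4 + 0 + 1/12 = 1/3
  P(V=1) = 0 + 2/3 + 0 = 2/3

H(U) = -[(1/4)·log₂(1/4) + (2/3)·log₂(2/3) + (1/12)·log₂(1/12)]
  = 0.5000 + 0.3900 + 0.2987
  = 1.1887 bits
H(V) = -[(1/3)·log₂(1/3) + (2/3)·log₂(2/3)]
  = 0.5283 + 0.3900
  = 0.9183 bits
H(U,V) = -[(1/4)·log₂(1/4) + (2/3)·log₂(2/3) + (1/12)·log₂(1/12)]
  = 0.5000 + 0.3900 + 0.2987
  = 1.1887 bits

I(U;V) = H(U) + H(V) - H(U,V)
  = 1.1887 + 0.9183 - 1.1887
  = 0.9183 bits

I(P;Q) = 1.0000 bits > I(U;V) = 0.9183 bits, so (P, Q) has the higher mutual information (stronger dependence).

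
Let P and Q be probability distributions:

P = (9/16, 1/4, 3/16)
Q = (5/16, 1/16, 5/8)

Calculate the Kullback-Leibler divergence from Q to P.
D(P||Q) = Σ P(i) log₂(P(i)/Q(i))
  i=0: (9/16) × log₂((9/16)/(5/16)) = (9/16) × log₂(9/5) = 0.4770
  i=1: (1/4) × log₂((1/4)/(1/16)) = (1/4) × log₂(4) = 0.5000
  i=2: (3/16) × log₂((3/16)/(5/8)) = (3/16) × log₂(3/10) = -0.3257
D(P||Q) = 0.4770 + 0.5000 - 0.3257
  = 0.6513 bits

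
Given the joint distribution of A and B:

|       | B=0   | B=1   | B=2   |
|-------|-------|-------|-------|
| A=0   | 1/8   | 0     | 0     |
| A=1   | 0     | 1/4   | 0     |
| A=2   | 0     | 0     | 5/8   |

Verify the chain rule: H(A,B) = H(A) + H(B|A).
Left side:
H(A,B) = -[(1/8)·log₂(1/8) + (1/4)·log₂(1/4) + (5/8)·log₂(5/8)]
  = 0.3750 + 0.5000 + 0.4238
  = 1.2988 bits

Right side:
Marginal P(A) (row sums):
  P(A=0) = 1/8 + 0 + 0 = 1/8
  P(A=1) = 0 + 1/4 + 0 = 1/4
  P(A=2) = 0 + 0 + 5/8 = 5/8
H(A) = -[(1/8)·log₂(1/8) + (1/4)·log₂(1/4) + (5/8)·log₂(5/8)]
  = 0.3750 + 0.5000 + 0.4238
  = 1.2988 bits
H(B|A) = -Σ P(A,B)·log₂ P(B|A), where P(B|A) = P(A,B) / P(A)
  (cells with P(A,B) = 0 contribute 0)
  (A=0,B=0): P(B|A) = (1/8)/(1/8) = 1;  -(1/8)·log₂(1) = 0.0000
  (A=1,B=1): P(B|A) = (1/4)/(1/4) = 1;  -(1/4)·log₂(1) = 0.0000
  (A=2,B=2): P(B|A) = (5/8)/(5/8) = 1;  -(5/8)·log₂(1) = 0.0000
H(B|A) = 0.0000 + 0.0000 + 0.0000
  = 0.0000 bits
H(A) + H(B|A) = 1.2988 + 0.0000 = 1.2988 bits

Both sides equal 1.2988 bits, so the chain rule holds ✓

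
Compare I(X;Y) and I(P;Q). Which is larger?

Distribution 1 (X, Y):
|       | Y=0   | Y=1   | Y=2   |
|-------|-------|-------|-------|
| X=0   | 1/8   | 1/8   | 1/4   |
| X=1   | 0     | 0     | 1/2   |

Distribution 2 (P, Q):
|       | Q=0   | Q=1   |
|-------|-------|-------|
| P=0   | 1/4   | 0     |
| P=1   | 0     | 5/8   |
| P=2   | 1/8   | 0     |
Distribution 1 (X, Y):
Marginal P(X) (row sums):
  P(X=0) = 1/8 + 1/8 + 1/4 = 1/2
  P(X=1) = 0 + 0 + 1/2 = 1/2
Marginal P(Y) (column sums):
  P(Y=0) = 1/8 + 0 = 1/8
  P(Y=1) = 1/8 + 0 = 1/8
  P(Y=2) = 1/4 + 1/2 = 3/4

H(X) = -[(1/2)·log₂(1/2) + (1/2)·log₂(1/2)]
  = 0.5000 + 0.5000
  = 1.0000 bits
H(Y) = -[(1/8)·log₂(1/8) + (1/8)·log₂(1/8) + (3/4)·log₂(3/4)]
  = 0.3750 + 0.3750 + 0.3113
  = 1.0613 bits
H(X,Y) = -[(1/8)·log₂(1/8) + (1/8)·log₂(1/8) + (1/4)·log₂(1/4) + (1/2)·log₂(1/2)]
  = 0.3750 + 0.3750 + 0.5000 + 0.5000
  = 1.7500 bits

I(X;Y) = H(X) + H(Y) - H(X,Y)
  = 1.0000 + 1.0613 - 1.7500
  = 0.3113 bits

Distribution 2 (P, Q):
Marginal P(P) (row sums):
  P(P=0) = 1/4 + 0 = 1/4
  P(P=1) = 0 + 5/8 = 5/8
  P(P=2) = 1/8 + 0 = 1/8
Marginal P(Q) (column sums):
  P(Q=0) = 1/4 + 0 + 1/8 = 3/8
  P(Q=1) = 0 + 5/8 + 0 = 5/8

H(P) = -[(1/4)·log₂(1/4) + (5/8)·log₂(5/8) + (1/8)·log₂(1/8)]
  = 0.5000 + 0.4238 + 0.3750
  = 1.2988 bits
H(Q) = -[(3/8)·log₂(3/8) + (5/8)·log₂(5/8)]
  = 0.5306 + 0.4238
  = 0.9544 bits
H(P,Q) = -[(1/4)·log₂(1/4) + (5/8)·log₂(5/8) + (1/8)·log₂(1/8)]
  = 0.5000 + 0.4238 + 0.3750
  = 1.2988 bits

I(P;Q) = H(P) + H(Q) - H(P,Q)
  = 1.2988 + 0.9544 - 1.2988
  = 0.9544 bits

I(P;Q) = 0.9544 bits > I(X;Y) = 0.3113 bits, so (P, Q) has the higher mutual information (stronger dependence).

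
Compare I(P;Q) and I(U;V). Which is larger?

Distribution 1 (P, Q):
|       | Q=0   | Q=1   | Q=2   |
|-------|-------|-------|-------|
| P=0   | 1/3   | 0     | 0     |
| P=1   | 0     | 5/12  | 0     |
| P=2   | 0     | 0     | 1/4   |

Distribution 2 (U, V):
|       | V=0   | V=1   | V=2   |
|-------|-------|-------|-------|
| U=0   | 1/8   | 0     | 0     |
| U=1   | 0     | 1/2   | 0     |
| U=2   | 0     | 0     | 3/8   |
Distribution 1 (P, Q):
Marginal P(P) (row sums):
  P(P=0) = 1/3 + 0 + 0 = 1/3
  P(P=1) = 0 + 5/12 + 0 = 5/12
  P(P=2) = 0 + 0 + 1/4 = 1/4
Marginal P(Q) (column sums):
  P(Q=0) = 1/3 + 0 + 0 = 1/3
  P(Q=1) = 0 + 5/12 + 0 = 5/12
  P(Q=2) = 0 + 0 + 1/4 = 1/4

H(P) = -[(1/3)·log₂(1/3) + (5/12)·log₂(5/12) + (1/4)·log₂(1/4)]
  = 0.5283 + 0.5263 + 0.5000
  = 1.5546 bits
H(Q) = -[(1/3)·log₂(1/3) + (5/12)·log₂(5/12) + (1/4)·log₂(1/4)]
  = 0.5283 + 0.5263 + 0.5000
  = 1.5546 bits
H(P,Q) = -[(1/3)·log₂(1/3) + (5/12)·log₂(5/12) + (1/4)·log₂(1/4)]
  = 0.5283 + 0.5263 + 0.5000
  = 1.5546 bits

I(P;Q) = H(P) + H(Q) - H(P,Q)
  = 1.5546 + 1.5546 - 1.5546
  = 1.5546 bits

Distribution 2 (U, V):
Marginal P(U) (row sums):
  P(U=0) = 1/8 + 0 + 0 = 1/8
  P(U=1) = 0 + 1/2 + 0 = 1/2
  P(U=2) = 0 + 0 + 3/8 = 3/8
Marginal P(V) (column sums):
  P(V=0) = 1/8 + 0 + 0 = 1/8
  P(V=1) = 0 + 1/2 + 0 = 1/2
  P(V=2) = 0 + 0 + 3/8 = 3/8

H(U) = -[(1/8)·log₂(1/8) + (1/2)·log₂(1/2) + (3/8)·log₂(3/8)]
  = 0.3750 + 0.5000 + 0.5306
  = 1.4056 bits
H(V) = -[(1/8)·log₂(1/8) + (1/2)·log₂(1/2) + (3/8)·log₂(3/8)]
  = 0.3750 + 0.5000 + 0.5306
  = 1.4056 bits
H(U,V) = -[(1/8)·log₂(1/8) + (1/2)·log₂(1/2) + (3/8)·log₂(3/8)]
  = 0.3750 + 0.5000 + 0.5306
  = 1.4056 bits

I(U;V) = H(U) + H(V) - H(U,V)
  = 1.4056 + 1.4056 - 1.4056
  = 1.4056 bits

I(P;Q) = 1.5546 bits > I(U;V) = 1.4056 bits, so (P, Q) has the higher mutual information (stronger dependence).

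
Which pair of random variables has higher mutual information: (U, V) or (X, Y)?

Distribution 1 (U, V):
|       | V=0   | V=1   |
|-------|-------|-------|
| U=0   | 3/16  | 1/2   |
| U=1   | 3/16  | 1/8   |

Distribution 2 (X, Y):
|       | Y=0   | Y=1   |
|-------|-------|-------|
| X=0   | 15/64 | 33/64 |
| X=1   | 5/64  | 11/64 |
Distribution 1 (U, V):
Marginal P(U) (row sums):
  P(U=0) = 3/16 + 1/2 = 11/16
  P(U=1) = 3/16 + 1/8 = 5/16
Marginal P(V) (column sums):
  P(V=0) = 3/16 + 3/16 = 3/8
  P(V=1) = 1/2 + 1/8 = 5/8

H(U) = -[(11/16)·log₂(11/16) + (5/16)·log₂(5/16)]
  = 0.3716 + 0.5244
  = 0.8960 bits
H(V) = -[(3/8)·log₂(3/8) + (5/8)·log₂(5/8)]
  = 0.5306 + 0.4238
  = 0.9544 bits
H(U,V) = -[(3/16)·log₂(3/16) + (1/2)·log₂(1/2) + (3/16)·log₂(3/16) + (1/8)·log₂(1/8)]
  = 0.4528 + 0.5000 + 0.4528 + 0.3750
  = 1.7806 bits

I(U;V) = H(U) + H(V) - H(U,V)
  = 0.8960 + 0.9544 - 1.7806
  = 0.0698 bits

Distribution 2 (X, Y):
Marginal P(X) (row sums):
  P(X=0) = 15/64 + 33/64 = 3/4
  P(X=1) = 5/64 + 11/64 = 1/4
Marginal P(Y) (column sums):
  P(Y=0) = 15/64 + 5/64 = 5/16
  P(Y=1) = 33/64 + 11/64 = 11/16

H(X) = -[(3/4)·log₂(3/4) + (1/4)·log₂(1/4)]
  = 0.3113 + 0.5000
  = 0.8113 bits
H(Y) = -[(5/16)·log₂(5/16) + (11/16)·log₂(11/16)]
  = 0.5244 + 0.3716
  = 0.8960 bits
H(X,Y) = -[(15/64)·log₂(15/64) + (33/64)·log₂(33/64) + (5/64)·log₂(5/64) + (11/64)·log₂(11/64)]
  = 0.4906 + 0.4927 + 0.2873 + 0.4367
  = 1.7073 bits

I(X;Y) = H(X) + H(Y) - H(X,Y)
  = 0.8113 + 0.8960 - 1.7073
  = 0.0000 bits

I(U;V) = 0.0698 bits > I(X;Y) = 0.0000 bits, so (U, V) has the higher mutual information (stronger dependence).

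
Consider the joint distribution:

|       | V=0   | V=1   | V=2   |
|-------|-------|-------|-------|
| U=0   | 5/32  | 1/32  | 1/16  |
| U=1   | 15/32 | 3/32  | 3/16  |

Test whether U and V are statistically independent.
Marginal P(U) (row sums):
  P(U=0) = 5/32 + 1/32 + 1/16 = 1/4
  P(U=1) = 15/32 + 3/32 + 3/16 = 3/4
Marginal P(V) (column sums):
  P(V=0) = 5/32 + 15/32 = 5/8
  P(V=1) = 1/32 + 3/32 = 1/8
  P(V=2) = 1/16 + 3/16 = 1/4

U and V are independent iff P(U=i,V=j) = P(U=i)·P(V=j) for every cell.
  P(U=0)·P(V=0) = 1/4 × 5/8 = 5/32 = P(U=0,V=0) ✓
  P(U=0)·P(V=1) = 1/4 × 1/8 = 1/32 = P(U=0,V=1) ✓
  P(U=0)·P(V=2) = 1/4 × 1/4 = 1/16 = P(U=0,V=2) ✓
  P(U=1)·P(V=0) = 3/4 × 5/8 = 15/32 = P(U=1,V=0) ✓
  P(U=1)·P(V=1) = 3/4 × 1/8 = 3/32 = P(U=1,V=1) ✓
  P(U=1)·P(V=2) = 3/4 × 1/4 = 3/16 = P(U=1,V=2) ✓

Yes, U and V are independent: every cell factors, so I(U;V) = 0 bits.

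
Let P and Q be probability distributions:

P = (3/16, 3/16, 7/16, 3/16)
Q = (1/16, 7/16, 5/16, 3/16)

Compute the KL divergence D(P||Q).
D(P||Q) = Σ P(i) log₂(P(i)/Q(i))
  i=0: (3/16) × log₂((3/16)/(1/16)) = (3/16) × log₂(3) = 0.2972
  i=1: (3/16) × log₂((3/16)/(7/16)) = (3/16) × log₂(3/7) = -0.2292
  i=2: (7/16) × log₂((7/16)/(5/16)) = (7/16) × log₂(7/5) = 0.2124
  i=3: (3/16) × log₂((3/16)/(3/16)) = (3/16) × log₂(1) = 0.0000
D(P||Q) = 0.2972 - 0.2292 + 0.2124 + 0.0000
  = 0.2804 bits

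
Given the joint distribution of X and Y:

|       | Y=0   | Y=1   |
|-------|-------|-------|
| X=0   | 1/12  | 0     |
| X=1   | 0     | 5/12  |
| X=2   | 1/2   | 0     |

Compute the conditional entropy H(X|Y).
Marginal P(Y) (column sums):
  P(Y=0) = 1/12 + 0 + 1/2 = 7/12
  P(Y=1) = 0 + 5/12 + 0 = 5/12

H(X|Y) = -Σ P(X,Y)·log₂ P(X|Y), where P(X|Y) = P(X,Y) / P(Y)
  (cells with P(X,Y) = 0 contribute 0)
  (X=0,Y=0): P(X|Y) = (1/12)/(7/12) = 1/7;  -(1/12)·log₂(1/7) = 0.2339
  (X=1,Y=1): P(X|Y) = (5/12)/(5/12) = 1;  -(5/12)·log₂(1) = 0.0000
  (X=2,Y=0): P(X|Y) = (1/2)/(7/12) = 6/7;  -(1/2)·log₂(6/7) = 0.1112
H(X|Y) = 0.2339 + 0.0000 + 0.1112
  = 0.3451 bits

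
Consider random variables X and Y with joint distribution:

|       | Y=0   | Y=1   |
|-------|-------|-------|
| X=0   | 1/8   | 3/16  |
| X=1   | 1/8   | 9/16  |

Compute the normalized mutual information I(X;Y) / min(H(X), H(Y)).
Marginal P(X) (row sums):
  P(X=0) = 1/8 + 3/16 = 5/16
  P(X=1) = 1/8 + 9/16 = 11/16
Marginal P(Y) (column sums):
  P(Y=0) = 1/8 + 1/8 = 1/4
  P(Y=1) = 3/16 + 9/16 = 3/4

H(X) = -[(5/16)·log₂(5/16) + (11/16)·log₂(11/16)]
  = 0.5244 + 0.3716
  = 0.8960 bits
H(Y) = -[(1/4)·log₂(1/4) + (3/4)·log₂(3/4)]
  = 0.5000 + 0.3113
  = 0.8113 bits
H(X,Y) = -[(1/8)·log₂(1/8) + (3/16)·log₂(3/16) + (1/8)·log₂(1/8) + (9/16)·log₂(9/16)]
  = 0.3750 + 0.4528 + 0.3750 + 0.4669
  = 1.6697 bits

I(X;Y) = H(X) + H(Y) - H(X,Y)
  = 0.8960 + 0.8113 - 1.6697
  = 0.0376 bits

min(H(X), H(Y)) = min(0.8960, 0.8113) = 0.8113 bits
Normalized MI = 0.0376 / 0.8113 = 0.0463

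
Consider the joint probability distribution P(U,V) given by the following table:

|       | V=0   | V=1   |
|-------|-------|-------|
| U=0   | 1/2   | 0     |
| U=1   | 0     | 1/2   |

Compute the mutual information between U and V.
Marginal P(U) (row sums):
  P(U=0) = 1/2 + 0 = 1/2
  P(U=1) = 0 + 1/2 = 1/2
Marginal P(V) (column sums):
  P(V=0) = 1/2 + 0 = 1/2
  P(V=1) = 0 + 1/2 = 1/2

H(U) = -[(1/2)·log₂(1/2) + (1/2)·log₂(1/2)]
  = 0.5000 + 0.5000
  = 1.0000 bits
H(V) = -[(1/2)·log₂(1/2) + (1/2)·log₂(1/2)]
  = 0.5000 + 0.5000
  = 1.0000 bits
H(U,V) = -[(1/2)·log₂(1/2) + (1/2)·log₂(1/2)]
  = 0.5000 + 0.5000
  = 1.0000 bits

I(U;V) = H(U) + H(V) - H(U,V)
  = 1.0000 + 1.0000 - 1.0000
  = 1.0000 bits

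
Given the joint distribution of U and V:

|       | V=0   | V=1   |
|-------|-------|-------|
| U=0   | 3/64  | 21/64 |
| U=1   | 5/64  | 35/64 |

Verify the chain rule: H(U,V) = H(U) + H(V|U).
Left side:
H(U,V) = -[(3/64)·log₂(3/64) + (21/64)·log₂(21/64) + (5/64)·log₂(5/64) + (35/64)·log₂(35/64)]
  = 0.2070 + 0.5275 + 0.2873 + 0.4762
  = 1.4980 bits

Right side:
Marginal P(U) (row sums):
  P(U=0) = 3/64 + 21/64 = 3/8
  P(U=1) = 5/64 + 35/64 = 5/8
H(U) = -[(3/8)·log₂(3/8) + (5/8)·log₂(5/8)]
  = 0.5306 + 0.4238
  = 0.9544 bits
H(V|U) = -Σ P(U,V)·log₂ P(V|U), where P(V|U) = P(U,V) / P(U)
  (U=0,V=0): P(V|U) = (3/64)/(3/8) = 1/8;  -(3/64)·log₂(1/8) = 0.1406
  (U=0,V=1): P(V|U) = (21/64)/(3/8) = 7/8;  -(21/64)·log₂(7/8) = 0.0632
  (U=1,V=0): P(V|U) = (5/64)/(5/8) = 1/8;  -(5/64)·log₂(1/8) = 0.2344
  (U=1,V=1): P(V|U) = (35/64)/(5/8) = 7/8;  -(35/64)·log₂(7/8) = 0.1054
H(V|U) = 0.1406 + 0.0632 + 0.2344 + 0.1054
  = 0.5436 bits
H(U) + H(V|U) = 0.9544 + 0.5436 = 1.4980 bits

Both sides equal 1.4980 bits, so the chain rule holds ✓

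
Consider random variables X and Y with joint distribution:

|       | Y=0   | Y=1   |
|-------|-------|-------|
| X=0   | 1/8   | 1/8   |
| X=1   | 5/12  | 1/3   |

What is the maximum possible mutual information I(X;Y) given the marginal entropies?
The upper bound on mutual information is I(X;Y) ≤ min(H(X), H(Y)).

Marginal P(X) (row sums):
  P(X=0) = 1/8 + 1/8 = 1/4
  P(X=1) = 5/12 + 1/3 = 3/4
Marginal P(Y) (column sums):
  P(Y=0) = 1/8 + 5/12 = 13/24
  P(Y=1) = 1/8 + 1/3 = 11/24

H(X) = -[(1/4)·log₂(1/4) + (3/4)·log₂(3/4)]
  = 0.5000 + 0.3113
  = 0.8113 bits
H(Y) = -[(13/24)·log₂(13/24) + (11/24)·log₂(11/24)]
  = 0.4791 + 0.5159
  = 0.9950 bits

Maximum possible I(X;Y) = min(0.8113, 0.9950) = 0.8113 bits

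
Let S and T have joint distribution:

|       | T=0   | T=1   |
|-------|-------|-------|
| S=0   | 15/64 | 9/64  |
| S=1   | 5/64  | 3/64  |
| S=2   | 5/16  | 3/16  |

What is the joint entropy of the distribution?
H(S,T) = -Σ P(S,T) log₂ P(S,T), summed over the non-zero cells:
H(S,T) = -[(15/64)·log₂(15/64) + (9/64)·log₂(9/64) + (5/64)·log₂(5/64) + (3/64)·log₂(3/64) + (5/16)·log₂(5/16) + (3/16)·log₂(3/16)]
  = 0.4906 + 0.3980 + 0.2873 + 0.2070 + 0.5244 + 0.4528
  = 2.3601 bits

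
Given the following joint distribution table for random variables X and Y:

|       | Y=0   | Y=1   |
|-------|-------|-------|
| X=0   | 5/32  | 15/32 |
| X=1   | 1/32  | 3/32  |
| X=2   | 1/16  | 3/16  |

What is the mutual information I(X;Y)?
Marginal P(X) (row sums):
  P(X=0) = 5/32 + 15/32 = 5/8
  P(X=1) = 1/32 + 3/32 = 1/8
  P(X=2) = 1/16 + 3/16 = 1/4
Marginal P(Y) (column sums):
  P(Y=0) = 5/32 + 1/32 + 1/16 = 1/4
  P(Y=1) = 15/32 + 3/32 + 3/16 = 3/4

H(X) = -[(5/8)·log₂(5/8) + (1/8)·log₂(1/8) + (1/4)·log₂(1/4)]
  = 0.4238 + 0.3750 + 0.5000
  = 1.2988 bits
H(Y) = -[(1/4)·log₂(1/4) + (3/4)·log₂(3/4)]
  = 0.5000 + 0.3113
  = 0.8113 bits
H(X,Y) = -[(5/32)·log₂(5/32) + (15/32)·log₂(15/32) + (1/32)·log₂(1/32) + (3/32)·log₂(3/32) + (1/16)·log₂(1/16) + (3/16)·log₂(3/16)]
  = 0.4184 + 0.5124 + 0.1563 + 0.3202 + 0.2500 + 0.4528
  = 2.1101 bits

I(X;Y) = H(X) + H(Y) - H(X,Y)
  = 1.2988 + 0.8113 - 2.1101
  = 0.0000 bits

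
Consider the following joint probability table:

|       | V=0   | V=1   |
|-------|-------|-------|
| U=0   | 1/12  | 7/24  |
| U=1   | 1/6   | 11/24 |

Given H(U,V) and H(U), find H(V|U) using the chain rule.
From the chain rule: H(U,V) = H(U) + H(V|U)
Therefore: H(V|U) = H(U,V) - H(U)

H(U,V) = -[(1/12)·log₂(1/12) + (7/24)·log₂(7/24) + (1/6)·log₂(1/6) + (11/24)·log₂(11/24)]
  = 0.2987 + 0.5185 + 0.4308 + 0.5159
  = 1.7639 bits
Marginal P(U) (row sums):
  P(U=0) = 1/12 + 7/24 = 3/8
  P(U=1) = 1/6 + 11/24 = 5/8
H(U) = -[(3/8)·log₂(3/8) + (5/8)·log₂(5/8)]
  = 0.5306 + 0.4238
  = 0.9544 bits

H(V|U) = 1.7639 - 0.9544 = 0.8095 bits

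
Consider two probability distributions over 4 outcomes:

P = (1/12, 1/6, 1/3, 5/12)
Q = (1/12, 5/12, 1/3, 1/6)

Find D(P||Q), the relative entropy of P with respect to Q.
D(P||Q) = Σ P(i) log₂(P(i)/Q(i))
  i=0: (1/12) × log₂((1/12)/(1/12)) = (1/12) × log₂(1) = 0.0000
  i=1: (1/6) × log₂((1/6)/(5/12)) = (1/6) × log₂(2/5) = -0.2203
  i=2: (1/3) × log₂((1/3)/(1/3)) = (1/3) × log₂(1) = 0.0000
  i=3: (5/12) × log₂((5/12)/(1/6)) = (5/12) × log₂(5/2) = 0.5508
D(P||Q) = 0.0000 - 0.2203 + 0.0000 + 0.5508
  = 0.3305 bits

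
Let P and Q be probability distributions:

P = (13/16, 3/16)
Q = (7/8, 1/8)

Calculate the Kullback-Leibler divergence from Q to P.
D(P||Q) = Σ P(i) log₂(P(i)/Q(i))
  i=0: (13/16) × log₂((13/16)/(7/8)) = (13/16) × log₂(13/14) = -0.0869
  i=1: (3/16) × log₂((3/16)/(1/8)) = (3/16) × log₂(3/2) = 0.1097
D(P||Q) = -0.0869 + 0.1097
  = 0.0228 bits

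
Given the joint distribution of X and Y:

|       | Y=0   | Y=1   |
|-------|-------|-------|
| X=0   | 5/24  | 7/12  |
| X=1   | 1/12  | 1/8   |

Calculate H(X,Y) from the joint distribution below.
H(X,Y) = -Σ P(X,Y) log₂ P(X,Y), summed over the non-zero cells:
H(X,Y) = -[(5/24)·log₂(5/24) + (7/12)·log₂(7/12) + (1/12)·log₂(1/12) + (1/8)·log₂(1/8)]
  = 0.4715 + 0.4536 + 0.2987 + 0.3750
  = 1.5988 bits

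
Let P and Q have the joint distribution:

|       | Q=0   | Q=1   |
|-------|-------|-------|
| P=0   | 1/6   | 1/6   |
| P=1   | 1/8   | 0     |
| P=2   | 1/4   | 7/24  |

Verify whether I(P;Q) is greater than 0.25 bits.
Marginal P(P) (row sums):
  P(P=0) = 1/6 + 1/6 = 1/3
  P(P=1) = 1/8 + 0 = 1/8
  P(P=2) = 1/4 + 7/24 = 13/24
Marginal P(Q) (column sums):
  P(Q=0) = 1/6 + 1/8 + 1/4 = 13/24
  P(Q=1) = 1/6 + 0 + 7/24 = 11/24

H(P) = -[(1/3)·log₂(1/3) + (1/8)·log₂(1/8) + (13/24)·log₂(13/24)]
  = 0.5283 + 0.3750 + 0.4791
  = 1.3824 bits
H(Q) = -[(13/24)·log₂(13/24) + (11/24)·log₂(11/24)]
  = 0.4791 + 0.5159
  = 0.9950 bits
H(P,Q) = -[(1/6)·log₂(1/6) + (1/6)·log₂(1/6) + (1/8)·log₂(1/8) + (1/4)·log₂(1/4) + (7/24)·log₂(7/24)]
  = 0.4308 + 0.4308 + 0.3750 + 0.5000 + 0.5185
  = 2.2551 bits

I(P;Q) = H(P) + H(Q) - H(P,Q)
  = 1.3824 + 0.9950 - 2.2551
  = 0.1223 bits

No. I(P;Q) = 0.1223 bits, which is ≤ 0.25 bits.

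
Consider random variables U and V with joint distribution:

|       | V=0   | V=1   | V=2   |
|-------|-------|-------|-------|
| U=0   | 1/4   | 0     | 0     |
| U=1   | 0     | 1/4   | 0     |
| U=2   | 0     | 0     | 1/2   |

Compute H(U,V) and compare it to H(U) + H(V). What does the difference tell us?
Marginal P(U) (row sums):
  P(U=0) = 1/4 + 0 + 0 = 1/4
  P(U=1) = 0 + 1/4 + 0 = 1/4
  P(U=2) = 0 + 0 + 1/2 = 1/2
Marginal P(V) (column sums):
  P(V=0) = 1/4 + 0 + 0 = 1/4
  P(V=1) = 0 + 1/4 + 0 = 1/4
  P(V=2) = 0 + 0 + 1/2 = 1/2

H(U,V) = -[(1/4)·log₂(1/4) + (1/4)·log₂(1/4) + (1/2)·log₂(1/2)]
  = 0.5000 + 0.5000 + 0.5000
  = 1.5000 bits
H(U) = -[(1/4)·log₂(1/4) + (1/4)·log₂(1/4) + (1/2)·log₂(1/2)]
  = 0.5000 + 0.5000 + 0.5000
  = 1.5000 bits
H(V) = -[(1/4)·log₂(1/4) + (1/4)·log₂(1/4) + (1/2)·log₂(1/2)]
  = 0.5000 + 0.5000 + 0.5000
  = 1.5000 bits

H(U) + H(V) = 1.5000 + 1.5000 = 3.0000 bits
Difference: H(U) + H(V) - H(U,V) = 3.0000 - 1.5000 = 1.5000 bits = I(U;V)

The difference is the mutual information; it is positive here, so U and V are dependent (knowing one reduces uncertainty about the other by 1.5000 bits).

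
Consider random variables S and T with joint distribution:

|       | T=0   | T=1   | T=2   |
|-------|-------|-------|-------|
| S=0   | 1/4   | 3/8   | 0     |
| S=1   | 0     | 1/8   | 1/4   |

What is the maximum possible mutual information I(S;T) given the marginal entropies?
The upper bound on mutual information is I(S;T) ≤ min(H(S), H(T)).

Marginal P(S) (row sums):
  P(S=0) = 1/4 + 3/8 + 0 = 5/8
  P(S=1) = 0 + 1/8 + 1/4 = 3/8
Marginal P(T) (column sums):
  P(T=0) = 1/4 + 0 = 1/4
  P(T=1) = 3/8 + 1/8 = 1/2
  P(T=2) = 0 + 1/4 = 1/4

H(S) = -[(5/8)·log₂(5/8) + (3/8)·log₂(3/8)]
  = 0.4238 + 0.5306
  = 0.9544 bits
H(T) = -[(1/4)·log₂(1/4) + (1/2)·log₂(1/2) + (1/4)·log₂(1/4)]
  = 0.5000 + 0.5000 + 0.5000
  = 1.5000 bits

Maximum possible I(S;T) = min(0.9544, 1.5000) = 0.9544 bits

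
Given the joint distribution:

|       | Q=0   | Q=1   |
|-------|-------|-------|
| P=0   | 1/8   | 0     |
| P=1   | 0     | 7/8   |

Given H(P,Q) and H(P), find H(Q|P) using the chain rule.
From the chain rule: H(P,Q) = H(P) + H(Q|P)
Therefore: H(Q|P) = H(P,Q) - H(P)

H(P,Q) = -[(1/8)·log₂(1/8) + (7/8)·log₂(7/8)]
  = 0.3750 + 0.1686
  = 0.5436 bits
Marginal P(P) (row sums):
  P(P=0) = 1/8 + 0 = 1/8
  P(P=1) = 0 + 7/8 = 7/8
H(P) = -[(1/8)·log₂(1/8) + (7/8)·log₂(7/8)]
  = 0.3750 + 0.1686
  = 0.5436 bits

H(Q|P) = 0.5436 - 0.5436 = 0.0000 bits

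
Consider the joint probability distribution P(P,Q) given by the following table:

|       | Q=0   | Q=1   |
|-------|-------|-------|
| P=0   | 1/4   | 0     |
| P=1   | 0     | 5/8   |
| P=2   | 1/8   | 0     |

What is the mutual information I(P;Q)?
Marginal P(P) (row sums):
  P(P=0) = 1/4 + 0 = 1/4
  P(P=1) = 0 + 5/8 = 5/8
  P(P=2) = 1/8 + 0 = 1/8
Marginal P(Q) (column sums):
  P(Q=0) = 1/4 + 0 + 1/8 = 3/8
  P(Q=1) = 0 + 5/8 + 0 = 5/8

H(P) = -[(1/4)·log₂(1/4) + (5/8)·log₂(5/8) + (1/8)·log₂(1/8)]
  = 0.5000 + 0.4238 + 0.3750
  = 1.2988 bits
H(Q) = -[(3/8)·log₂(3/8) + (5/8)·log₂(5/8)]
  = 0.5306 + 0.4238
  = 0.9544 bits
H(P,Q) = -[(1/4)·log₂(1/4) + (5/8)·log₂(5/8) + (1/8)·log₂(1/8)]
  = 0.5000 + 0.4238 + 0.3750
  = 1.2988 bits

I(P;Q) = H(P) + H(Q) - H(P,Q)
  = 1.2988 + 0.9544 - 1.2988
  = 0.9544 bits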